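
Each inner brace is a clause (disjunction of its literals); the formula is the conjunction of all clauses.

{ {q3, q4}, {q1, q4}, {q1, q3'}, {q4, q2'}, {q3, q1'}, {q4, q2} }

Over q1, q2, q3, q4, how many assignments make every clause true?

4

There are 2^4 = 16 truth assignments over (q1, q2, q3, q4).
Check each against the 6 clauses (columns in the order q1, q2, q3, q4):
  F F F F  ✗ fails (q3 + q4)
  F F F T  ✓ satisfies all
  F F T F  ✗ fails (q1 + q4)
  F F T T  ✗ fails (q1 + q3')
  F T F F  ✗ fails (q3 + q4)
  F T F T  ✓ satisfies all
  F T T F  ✗ fails (q1 + q4)
  F T T T  ✗ fails (q1 + q3')
  T F F F  ✗ fails (q3 + q4)
  T F F T  ✗ fails (q3 + q1')
  T F T F  ✗ fails (q4 + q2)
  T F T T  ✓ satisfies all
  T T F F  ✗ fails (q3 + q4)
  T T F T  ✗ fails (q3 + q1')
  T T T F  ✗ fails (q4 + q2')
  T T T T  ✓ satisfies all
4 of the 16 rows are models.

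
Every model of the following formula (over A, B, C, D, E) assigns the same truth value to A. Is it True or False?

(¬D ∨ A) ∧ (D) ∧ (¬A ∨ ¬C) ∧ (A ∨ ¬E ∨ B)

True

Suppose A = False.
(¬D) alone gives D = False.
But (D) is also a unit clause — contradiction.
So every satisfying assignment has A = True.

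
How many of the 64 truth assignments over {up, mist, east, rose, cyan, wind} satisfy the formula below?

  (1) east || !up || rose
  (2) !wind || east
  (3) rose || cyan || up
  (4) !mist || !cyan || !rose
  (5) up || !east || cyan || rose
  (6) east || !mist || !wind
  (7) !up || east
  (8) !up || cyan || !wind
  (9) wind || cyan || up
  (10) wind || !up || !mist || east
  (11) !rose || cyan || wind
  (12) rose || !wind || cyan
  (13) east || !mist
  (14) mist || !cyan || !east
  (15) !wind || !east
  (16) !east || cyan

4

There are 2^6 = 64 truth assignments over (up, mist, east, rose, cyan, wind).
Split on wind. With wind = true, the clauses containing wind are satisfied and !wind drops from the rest; 0 of the 2^5 = 32 assignments to the other variables satisfy what remains.
With wind = false, by the same count on the reduced clause set, 4 assignments work.
(One model: up=F, mist=F, east=F, rose=F, cyan=T, wind=F.)
Total: 0 + 4 = 4.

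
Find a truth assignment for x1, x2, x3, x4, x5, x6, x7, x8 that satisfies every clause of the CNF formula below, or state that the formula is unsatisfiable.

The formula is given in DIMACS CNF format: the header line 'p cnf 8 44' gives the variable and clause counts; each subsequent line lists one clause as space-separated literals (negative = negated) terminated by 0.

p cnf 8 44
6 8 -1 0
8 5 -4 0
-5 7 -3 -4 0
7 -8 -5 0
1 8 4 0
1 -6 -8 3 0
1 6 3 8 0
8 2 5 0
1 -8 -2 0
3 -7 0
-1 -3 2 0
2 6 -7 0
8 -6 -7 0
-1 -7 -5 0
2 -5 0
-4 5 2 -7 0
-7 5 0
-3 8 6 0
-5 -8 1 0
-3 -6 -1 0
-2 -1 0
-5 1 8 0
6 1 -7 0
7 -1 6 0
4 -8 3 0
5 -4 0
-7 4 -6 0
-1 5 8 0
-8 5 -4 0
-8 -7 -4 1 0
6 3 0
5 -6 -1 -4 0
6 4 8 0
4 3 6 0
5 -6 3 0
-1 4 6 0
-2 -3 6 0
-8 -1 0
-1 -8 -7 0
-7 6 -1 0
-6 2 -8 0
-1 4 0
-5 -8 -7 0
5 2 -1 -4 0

x1 ↦ False, x2 ↦ False, x3 ↦ True, x4 ↦ False, x5 ↦ False, x6 ↦ False, x7 ↦ False, x8 ↦ True

Suppose x3 = True.
Suppose x1 = False.
Suppose x8 = True.
(¬x2) alone gives x2 = False.
(¬x5) alone gives x5 = False.
(¬x7) alone gives x7 = False.
(¬x4) alone gives x4 = False.
(¬x6) alone gives x6 = False.
All clauses are satisfied.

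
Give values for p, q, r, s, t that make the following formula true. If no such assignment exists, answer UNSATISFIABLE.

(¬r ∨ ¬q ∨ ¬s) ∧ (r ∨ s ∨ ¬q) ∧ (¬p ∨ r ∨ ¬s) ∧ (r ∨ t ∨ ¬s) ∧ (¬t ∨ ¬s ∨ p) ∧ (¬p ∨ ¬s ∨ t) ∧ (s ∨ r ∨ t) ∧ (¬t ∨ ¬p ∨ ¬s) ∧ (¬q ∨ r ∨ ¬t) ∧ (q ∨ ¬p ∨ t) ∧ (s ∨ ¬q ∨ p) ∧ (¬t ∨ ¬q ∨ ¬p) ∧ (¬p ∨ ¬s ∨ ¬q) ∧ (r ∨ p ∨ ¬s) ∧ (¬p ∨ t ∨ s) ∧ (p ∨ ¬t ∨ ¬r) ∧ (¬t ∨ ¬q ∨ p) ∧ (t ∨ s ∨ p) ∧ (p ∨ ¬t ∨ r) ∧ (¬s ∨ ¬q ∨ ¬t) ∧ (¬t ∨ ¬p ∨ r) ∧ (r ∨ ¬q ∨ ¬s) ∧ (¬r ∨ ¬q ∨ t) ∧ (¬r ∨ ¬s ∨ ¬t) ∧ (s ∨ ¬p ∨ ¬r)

p=False,  q=False,  r=True,  s=True,  t=False

Case r = True:
Case q = False:
Case p = False:
The clause (¬t) is unit, so t = False.
The clause (s) is unit, so s = True.
This assignment satisfies each clause.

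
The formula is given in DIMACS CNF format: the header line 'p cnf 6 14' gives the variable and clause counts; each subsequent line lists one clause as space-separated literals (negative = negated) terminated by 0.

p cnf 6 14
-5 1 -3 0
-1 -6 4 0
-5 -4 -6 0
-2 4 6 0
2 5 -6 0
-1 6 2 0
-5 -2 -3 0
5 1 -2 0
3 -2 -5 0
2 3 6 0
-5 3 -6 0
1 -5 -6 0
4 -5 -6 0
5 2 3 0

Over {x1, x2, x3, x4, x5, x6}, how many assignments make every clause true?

There are 2^6 = 64 truth assignments over (x1, x2, x3, x4, x5, x6).
Split on x3. With x3 = True, the clauses containing x3 are satisfied and ¬x3 drops from the rest; 4 of the 2^5 = 32 assignments to the other variables satisfy what remains.
With x3 = False, by the same count on the reduced clause set, 2 assignments work.
(One model: x1=F, x2=F, x3=T, x4=F, x5=F, x6=F.)
Total: 4 + 2 = 6.

6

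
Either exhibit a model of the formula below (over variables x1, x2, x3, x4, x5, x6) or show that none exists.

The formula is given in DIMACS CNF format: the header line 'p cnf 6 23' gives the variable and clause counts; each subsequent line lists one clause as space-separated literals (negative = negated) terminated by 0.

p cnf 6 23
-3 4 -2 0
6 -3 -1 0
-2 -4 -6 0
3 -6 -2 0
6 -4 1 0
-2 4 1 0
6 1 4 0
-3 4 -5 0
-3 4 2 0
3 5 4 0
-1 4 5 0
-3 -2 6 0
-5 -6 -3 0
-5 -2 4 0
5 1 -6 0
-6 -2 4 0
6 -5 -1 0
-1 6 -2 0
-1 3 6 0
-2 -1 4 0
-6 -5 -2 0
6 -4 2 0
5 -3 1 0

x1 ↦ True,  x2 ↦ False,  x3 ↦ False,  x4 ↦ True,  x5 ↦ True,  x6 ↦ True

Try x3 = False.
Try x6 = True.
(¬x2) alone gives x2 = False.
Try x5 = True.
Every clause is now satisfied; x1, x4 are unconstrained.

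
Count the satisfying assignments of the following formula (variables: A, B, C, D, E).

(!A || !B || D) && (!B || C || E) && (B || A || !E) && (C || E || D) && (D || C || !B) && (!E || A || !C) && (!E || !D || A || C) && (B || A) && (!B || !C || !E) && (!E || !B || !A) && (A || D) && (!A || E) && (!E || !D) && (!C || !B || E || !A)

3

There are 2^5 = 32 truth assignments over (A, B, C, D, E).
Split on D. With D = true, the clauses containing D are satisfied and !D drops from the rest; 1 of the 2^4 = 16 assignments to the other variables satisfy what remains.
With D = false, by the same count on the reduced clause set, 2 assignments work.
(One model: A=F, B=T, C=T, D=T, E=F.)
Total: 1 + 2 = 3.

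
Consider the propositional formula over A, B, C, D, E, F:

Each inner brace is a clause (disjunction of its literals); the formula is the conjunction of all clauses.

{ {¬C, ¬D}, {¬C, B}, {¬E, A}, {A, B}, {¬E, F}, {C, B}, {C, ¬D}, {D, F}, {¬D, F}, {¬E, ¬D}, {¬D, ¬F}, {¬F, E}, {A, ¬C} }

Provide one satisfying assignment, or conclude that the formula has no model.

A ↦ True,  B ↦ True,  C ↦ True,  D ↦ False,  E ↦ True,  F ↦ True

Suppose C = True.
Unit clause (¬D) forces D = False.
Unit clause (B) forces B = True.
Unit clause (F) forces F = True.
Unit clause (E) forces E = True.
Unit clause (A) forces A = True.
All clauses are satisfied.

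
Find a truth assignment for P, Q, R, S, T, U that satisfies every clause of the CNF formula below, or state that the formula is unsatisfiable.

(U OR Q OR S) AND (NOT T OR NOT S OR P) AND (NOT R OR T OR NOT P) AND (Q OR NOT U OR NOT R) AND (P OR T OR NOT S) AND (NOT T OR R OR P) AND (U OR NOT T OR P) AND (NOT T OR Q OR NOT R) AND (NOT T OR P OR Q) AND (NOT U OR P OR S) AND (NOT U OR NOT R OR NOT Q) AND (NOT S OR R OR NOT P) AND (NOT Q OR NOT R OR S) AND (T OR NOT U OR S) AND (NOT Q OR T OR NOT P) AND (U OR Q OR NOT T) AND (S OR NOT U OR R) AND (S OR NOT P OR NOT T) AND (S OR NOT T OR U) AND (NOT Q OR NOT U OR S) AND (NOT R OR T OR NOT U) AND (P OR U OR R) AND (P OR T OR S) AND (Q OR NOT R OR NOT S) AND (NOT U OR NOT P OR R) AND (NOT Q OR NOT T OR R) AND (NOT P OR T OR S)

Branch on U: set U = false.
Branch on Q: set Q = true.
Branch on T: set T = true.
(P) alone gives P = true.
(S) alone gives S = true.
(R) alone gives R = true.
All clauses are satisfied.

P: true, Q: true, R: true, S: true, T: true, U: false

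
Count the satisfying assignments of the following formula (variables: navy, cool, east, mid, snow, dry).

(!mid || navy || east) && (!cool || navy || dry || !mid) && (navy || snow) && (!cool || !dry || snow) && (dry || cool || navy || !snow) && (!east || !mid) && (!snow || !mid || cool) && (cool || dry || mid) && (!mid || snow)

There are 2^6 = 64 truth assignments over (navy, cool, east, mid, snow, dry).
Split on dry. With dry = true, the clauses containing dry are satisfied and !dry drops from the rest; 11 of the 2^5 = 32 assignments to the other variables satisfy what remains.
With dry = false, by the same count on the reduced clause set, 7 assignments work.
(One model: navy=F, cool=F, east=F, mid=F, snow=T, dry=T.)
Total: 11 + 7 = 18.

18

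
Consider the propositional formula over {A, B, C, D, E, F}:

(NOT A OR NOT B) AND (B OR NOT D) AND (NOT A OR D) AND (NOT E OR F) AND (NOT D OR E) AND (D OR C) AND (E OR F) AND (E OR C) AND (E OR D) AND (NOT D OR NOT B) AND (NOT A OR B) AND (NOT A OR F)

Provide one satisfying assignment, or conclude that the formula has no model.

Case A = false:
Case B = true:
The clause (NOT D) is unit, so D = false.
The clause (C) is unit, so C = true.
The clause (E) is unit, so E = true.
The clause (F) is unit, so F = true.
All clauses are satisfied.

A=false,  B=true,  C=true,  D=false,  E=true,  F=true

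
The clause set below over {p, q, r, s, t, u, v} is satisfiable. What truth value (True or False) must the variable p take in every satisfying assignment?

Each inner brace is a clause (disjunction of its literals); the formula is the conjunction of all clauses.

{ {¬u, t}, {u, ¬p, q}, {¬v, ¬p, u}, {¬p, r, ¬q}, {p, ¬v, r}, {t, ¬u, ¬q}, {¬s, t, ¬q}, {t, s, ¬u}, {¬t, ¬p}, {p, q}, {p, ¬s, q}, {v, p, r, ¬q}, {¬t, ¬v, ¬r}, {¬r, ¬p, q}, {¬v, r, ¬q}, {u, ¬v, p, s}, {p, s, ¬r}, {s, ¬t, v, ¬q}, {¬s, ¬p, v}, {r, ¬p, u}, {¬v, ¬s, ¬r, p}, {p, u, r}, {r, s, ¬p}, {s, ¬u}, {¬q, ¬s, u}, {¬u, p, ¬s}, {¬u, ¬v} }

True

Suppose p = False.
(q) alone gives q = True.
Case u = False:
(r) alone gives r = True.
(s) alone gives s = True.
That conflicts with the unit clause (¬s).
Undo u and try u = True.
(t) alone gives t = True.
(s) alone gives s = True.
That conflicts with the unit clause (¬s).
Either choice for u ends in contradiction.
So every satisfying assignment has p = True.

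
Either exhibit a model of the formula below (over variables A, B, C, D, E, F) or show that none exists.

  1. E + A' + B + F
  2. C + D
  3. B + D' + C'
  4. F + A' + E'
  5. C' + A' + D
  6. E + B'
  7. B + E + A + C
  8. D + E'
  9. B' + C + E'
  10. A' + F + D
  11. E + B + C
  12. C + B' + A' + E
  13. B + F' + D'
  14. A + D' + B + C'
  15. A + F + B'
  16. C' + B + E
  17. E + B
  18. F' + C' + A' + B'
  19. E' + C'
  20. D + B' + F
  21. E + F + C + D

A ↦ 0; B ↦ 0; C ↦ 0; D ↦ 1; E ↦ 1; F ↦ 0

Branch on C: set C = 0.
Unit clause (D) forces D = 1.
Branch on E: set E = 1.
Unit clause (B') forces B = 0.
Unit clause (F') forces F = 0.
Unit clause (A') forces A = 0.
All clauses are satisfied.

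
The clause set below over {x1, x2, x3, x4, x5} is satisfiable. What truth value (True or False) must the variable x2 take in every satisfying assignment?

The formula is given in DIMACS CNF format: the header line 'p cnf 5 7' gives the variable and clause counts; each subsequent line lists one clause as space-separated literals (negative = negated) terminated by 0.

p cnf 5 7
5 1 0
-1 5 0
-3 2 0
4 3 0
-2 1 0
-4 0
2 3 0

True

Suppose x2 = False.
From the singleton clause (¬x3), x3 = False.
That conflicts with the unit clause (x3).
So every satisfying assignment has x2 = True.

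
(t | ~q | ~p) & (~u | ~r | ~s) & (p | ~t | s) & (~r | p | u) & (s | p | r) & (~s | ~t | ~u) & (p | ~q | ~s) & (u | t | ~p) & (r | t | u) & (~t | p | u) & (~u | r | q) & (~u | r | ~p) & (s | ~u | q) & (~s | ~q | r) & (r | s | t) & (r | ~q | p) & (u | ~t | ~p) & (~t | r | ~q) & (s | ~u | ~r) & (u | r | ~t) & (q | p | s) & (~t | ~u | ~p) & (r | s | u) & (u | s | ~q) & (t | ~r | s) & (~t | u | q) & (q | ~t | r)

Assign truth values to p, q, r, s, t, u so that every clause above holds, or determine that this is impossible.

Try t = 1.
Try p = 1.
(u) alone gives u = 1.
Now (~u) is unsatisfied and unit — conflict.
So p must be the other value — set p = 0.
(s) alone gives s = 1.
(~u) alone gives u = 0.
Now (u) is unsatisfied and unit — conflict.
Both values of p lead to a conflict.
So t must be the other value — set t = 0.
Try q = 0.
Try u = 1.
(r) alone gives r = 1.
(~s) alone gives s = 0.
Now (s) is unsatisfied and unit — conflict.
So u must be the other value — set u = 0.
(~p) alone gives p = 0.
(~r) alone gives r = 0.
Now (r) is unsatisfied and unit — conflict.
Both values of u lead to a conflict.
So q must be the other value — set q = 1.
(~p) alone gives p = 0.
(~s) alone gives s = 0.
(r) alone gives r = 1.
Now (~r) is unsatisfied and unit — conflict.
Both values of q lead to a conflict.
Both values of t lead to a conflict.

UNSATISFIABLE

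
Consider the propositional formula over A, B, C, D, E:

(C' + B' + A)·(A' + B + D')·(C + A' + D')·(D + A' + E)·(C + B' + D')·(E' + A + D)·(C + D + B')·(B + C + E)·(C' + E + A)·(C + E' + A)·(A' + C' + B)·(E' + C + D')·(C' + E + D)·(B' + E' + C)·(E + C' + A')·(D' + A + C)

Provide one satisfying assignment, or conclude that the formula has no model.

A: 0, B: 0, C: 1, D: 1, E: 1

Suppose C = 1.
Suppose B = 0.
From the singleton clause (A'), A = 0.
From the singleton clause (E), E = 1.
From the singleton clause (D), D = 1.
Every clause now holds.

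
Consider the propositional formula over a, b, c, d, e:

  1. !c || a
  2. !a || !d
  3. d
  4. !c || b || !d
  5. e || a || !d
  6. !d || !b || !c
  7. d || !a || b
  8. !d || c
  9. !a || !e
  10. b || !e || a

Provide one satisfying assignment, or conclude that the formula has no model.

The clause (d) is unit, so d = true.
The clause (!a) is unit, so a = false.
The clause (!c) is unit, so c = false.
That conflicts with the unit clause (c).

UNSATISFIABLE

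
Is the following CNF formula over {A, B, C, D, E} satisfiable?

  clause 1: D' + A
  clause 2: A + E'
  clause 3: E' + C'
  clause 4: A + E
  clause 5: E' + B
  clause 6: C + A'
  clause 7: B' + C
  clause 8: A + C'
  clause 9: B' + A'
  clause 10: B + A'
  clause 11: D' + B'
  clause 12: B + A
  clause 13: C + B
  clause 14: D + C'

Try D = 0.
From the singleton clause (C'), C = 0.
From the singleton clause (A'), A = 0.
From the singleton clause (E'), E = 0.
Now (E) is unsatisfied and unit — conflict.
Backtrack on D: now try D = 1.
From the singleton clause (A), A = 1.
From the singleton clause (C), C = 1.
From the singleton clause (E'), E = 0.
From the singleton clause (B'), B = 0.
Now (B) is unsatisfied and unit — conflict.
Either choice for D ends in contradiction.
No assignment satisfies every clause.

Unsatisfiable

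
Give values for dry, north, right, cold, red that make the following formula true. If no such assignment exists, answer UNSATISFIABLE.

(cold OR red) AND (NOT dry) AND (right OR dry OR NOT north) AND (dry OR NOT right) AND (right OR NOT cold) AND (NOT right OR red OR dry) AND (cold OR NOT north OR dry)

Unit clause (NOT dry) forces dry = false.
Unit clause (NOT right) forces right = false.
Unit clause (NOT north) forces north = false.
Unit clause (NOT cold) forces cold = false.
Unit clause (red) forces red = true.
All clauses are satisfied.

dry: false,  north: false,  right: false,  cold: false,  red: true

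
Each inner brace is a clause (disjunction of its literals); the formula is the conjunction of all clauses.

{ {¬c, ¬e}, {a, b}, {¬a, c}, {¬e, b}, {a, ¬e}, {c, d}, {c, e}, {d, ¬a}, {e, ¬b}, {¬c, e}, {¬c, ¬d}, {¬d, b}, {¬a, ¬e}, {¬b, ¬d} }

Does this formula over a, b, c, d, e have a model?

Unsatisfiable

Try c = False.
The clause (¬a) is unit, so a = False.
The clause (b) is unit, so b = True.
The clause (¬e) is unit, so e = False.
That conflicts with the unit clause (e).
So c must be the other value — set c = True.
The clause (¬e) is unit, so e = False.
That conflicts with the unit clause (e).
Both values of c lead to a conflict.
No assignment satisfies every clause.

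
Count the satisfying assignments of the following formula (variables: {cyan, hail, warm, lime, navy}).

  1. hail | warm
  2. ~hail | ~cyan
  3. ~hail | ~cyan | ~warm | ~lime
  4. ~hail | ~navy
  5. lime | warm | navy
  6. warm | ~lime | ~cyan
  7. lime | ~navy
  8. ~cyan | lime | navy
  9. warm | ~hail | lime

8

There are 2^5 = 32 truth assignments over (cyan, hail, warm, lime, navy).
Split on lime. With lime = 1, the clauses containing lime are satisfied and ~lime drops from the rest; 6 of the 2^4 = 16 assignments to the other variables satisfy what remains.
With lime = 0, by the same count on the reduced clause set, 2 assignments work.
Total: 6 + 2 = 8.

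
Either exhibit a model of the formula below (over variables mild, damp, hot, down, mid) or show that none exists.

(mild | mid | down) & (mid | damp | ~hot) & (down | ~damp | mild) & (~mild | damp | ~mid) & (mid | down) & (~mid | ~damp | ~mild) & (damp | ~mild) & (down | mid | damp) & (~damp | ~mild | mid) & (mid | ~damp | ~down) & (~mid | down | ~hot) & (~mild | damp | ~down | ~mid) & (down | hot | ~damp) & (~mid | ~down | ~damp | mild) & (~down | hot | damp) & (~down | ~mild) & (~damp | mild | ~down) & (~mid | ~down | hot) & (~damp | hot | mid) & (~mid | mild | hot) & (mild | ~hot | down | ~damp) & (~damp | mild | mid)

mild ↦ 0, damp ↦ 0, hot ↦ 1, down ↦ 1, mid ↦ 1

Suppose mid = 1.
Suppose mild = 0.
Unit clause (hot) forces hot = 1.
Unit clause (down) forces down = 1.
Unit clause (~damp) forces damp = 0.
Every clause now holds.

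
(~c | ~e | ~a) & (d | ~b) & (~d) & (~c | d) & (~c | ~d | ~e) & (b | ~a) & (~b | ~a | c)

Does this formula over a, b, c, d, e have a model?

From the singleton clause (~d), d = 0.
From the singleton clause (~b), b = 0.
From the singleton clause (~c), c = 0.
From the singleton clause (~a), a = 0.
Every clause is now satisfied; e is unconstrained.
A satisfying assignment: a: 0; b: 0; c: 0; d: 0; e: 1.

Satisfiable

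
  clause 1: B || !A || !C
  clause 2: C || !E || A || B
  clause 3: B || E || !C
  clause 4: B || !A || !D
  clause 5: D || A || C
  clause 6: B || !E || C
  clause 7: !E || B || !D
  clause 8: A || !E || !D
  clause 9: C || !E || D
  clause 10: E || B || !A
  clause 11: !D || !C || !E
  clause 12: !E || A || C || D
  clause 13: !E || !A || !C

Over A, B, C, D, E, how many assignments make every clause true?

There are 2^5 = 32 truth assignments over (A, B, C, D, E).
Split on A. With A = true, the clauses containing A are satisfied and !A drops from the rest; 5 of the 2^4 = 16 assignments to the other variables satisfy what remains.
With A = false, by the same count on the reduced clause set, 6 assignments work.
(One model: A=F, B=F, C=F, D=T, E=F.)
Total: 5 + 6 = 11.

11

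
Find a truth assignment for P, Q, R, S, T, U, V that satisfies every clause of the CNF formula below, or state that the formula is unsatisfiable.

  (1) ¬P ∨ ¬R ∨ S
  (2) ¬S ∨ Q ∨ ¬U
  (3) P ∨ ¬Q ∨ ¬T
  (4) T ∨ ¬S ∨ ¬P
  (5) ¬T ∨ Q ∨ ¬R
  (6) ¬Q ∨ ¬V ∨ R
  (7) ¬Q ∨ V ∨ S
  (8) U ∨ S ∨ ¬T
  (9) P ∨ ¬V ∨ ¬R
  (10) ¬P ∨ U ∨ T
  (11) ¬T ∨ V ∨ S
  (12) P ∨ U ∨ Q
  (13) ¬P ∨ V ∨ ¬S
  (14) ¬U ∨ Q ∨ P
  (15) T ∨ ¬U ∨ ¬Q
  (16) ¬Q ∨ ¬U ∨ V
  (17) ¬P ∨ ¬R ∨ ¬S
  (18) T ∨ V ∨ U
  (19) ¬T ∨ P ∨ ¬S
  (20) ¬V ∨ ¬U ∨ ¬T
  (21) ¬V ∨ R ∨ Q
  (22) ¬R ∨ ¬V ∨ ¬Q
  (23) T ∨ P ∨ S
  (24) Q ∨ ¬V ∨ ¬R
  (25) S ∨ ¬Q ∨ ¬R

P=True, Q=False, R=False, S=False, T=False, U=True, V=False

Case P = True:
Case R = False:
Case T = False:
The clause (¬S) is unit, so S = False.
The clause (U) is unit, so U = True.
The clause (¬Q) is unit, so Q = False.
The clause (¬V) is unit, so V = False.
This assignment satisfies each clause.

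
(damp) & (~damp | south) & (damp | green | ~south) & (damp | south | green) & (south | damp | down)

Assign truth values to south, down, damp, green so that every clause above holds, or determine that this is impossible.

south ↦ 1, down ↦ 1, damp ↦ 1, green ↦ 1

The clause (damp) is unit, so damp = 1.
The clause (south) is unit, so south = 1.
No clause remains; down, green are free.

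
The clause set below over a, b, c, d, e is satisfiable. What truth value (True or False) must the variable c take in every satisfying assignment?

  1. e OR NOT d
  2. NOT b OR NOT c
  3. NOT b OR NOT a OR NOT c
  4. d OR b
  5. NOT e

False

Suppose c = true.
(NOT b) alone gives b = false.
(d) alone gives d = true.
(e) alone gives e = true.
But (NOT e) is also a unit clause — contradiction.
So every satisfying assignment has c = False.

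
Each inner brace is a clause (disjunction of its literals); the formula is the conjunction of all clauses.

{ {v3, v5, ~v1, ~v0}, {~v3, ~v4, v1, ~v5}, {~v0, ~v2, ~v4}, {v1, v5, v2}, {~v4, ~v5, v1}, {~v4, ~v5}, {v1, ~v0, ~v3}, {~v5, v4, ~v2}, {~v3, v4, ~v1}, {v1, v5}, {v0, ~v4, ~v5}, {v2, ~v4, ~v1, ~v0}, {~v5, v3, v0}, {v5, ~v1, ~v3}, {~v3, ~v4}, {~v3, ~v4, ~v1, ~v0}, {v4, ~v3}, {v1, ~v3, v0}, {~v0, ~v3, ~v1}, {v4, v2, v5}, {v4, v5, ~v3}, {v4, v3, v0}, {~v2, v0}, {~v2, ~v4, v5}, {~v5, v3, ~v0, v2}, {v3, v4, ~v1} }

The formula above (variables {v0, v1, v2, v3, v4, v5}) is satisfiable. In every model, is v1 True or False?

True

Suppose v1 = 0.
The clause (v5) is unit, so v5 = 1.
The clause (~v4) is unit, so v4 = 0.
The clause (~v2) is unit, so v2 = 0.
The clause (~v3) is unit, so v3 = 0.
The clause (v0) is unit, so v0 = 1.
But (~v0) is also a unit clause — contradiction.
So every satisfying assignment has v1 = True.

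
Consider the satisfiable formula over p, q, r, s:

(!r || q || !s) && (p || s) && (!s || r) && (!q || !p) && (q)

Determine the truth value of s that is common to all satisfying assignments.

True

Suppose s = false.
The clause (p) is unit, so p = true.
The clause (!q) is unit, so q = false.
But (q) is also a unit clause — contradiction.
So every satisfying assignment has s = True.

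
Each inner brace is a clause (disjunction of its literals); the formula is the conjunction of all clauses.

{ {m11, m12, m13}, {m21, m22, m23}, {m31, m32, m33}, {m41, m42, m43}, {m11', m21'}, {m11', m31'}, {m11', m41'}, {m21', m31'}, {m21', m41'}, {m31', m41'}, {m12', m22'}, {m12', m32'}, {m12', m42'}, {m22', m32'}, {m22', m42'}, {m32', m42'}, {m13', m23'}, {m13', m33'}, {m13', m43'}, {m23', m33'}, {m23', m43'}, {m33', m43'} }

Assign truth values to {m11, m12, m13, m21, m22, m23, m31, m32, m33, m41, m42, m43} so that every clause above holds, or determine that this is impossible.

Branch on m11: set m11 = 0.
Branch on m12: set m12 = 1.
From the singleton clause (m22'), m22 = 0.
From the singleton clause (m32'), m32 = 0.
From the singleton clause (m42'), m42 = 0.
Branch on m21: set m21 = 1.
From the singleton clause (m31'), m31 = 0.
From the singleton clause (m33), m33 = 1.
From the singleton clause (m41'), m41 = 0.
From the singleton clause (m43), m43 = 1.
But (m43') is also a unit clause — contradiction.
So m21 must be the other value — set m21 = 0.
From the singleton clause (m23), m23 = 1.
From the singleton clause (m13'), m13 = 0.
From the singleton clause (m33'), m33 = 0.
From the singleton clause (m31), m31 = 1.
From the singleton clause (m41'), m41 = 0.
From the singleton clause (m43), m43 = 1.
But (m43') is also a unit clause — contradiction.
Neither m21 = 1 nor m21 = 0 works.
So m12 must be the other value — set m12 = 0.
From the singleton clause (m13), m13 = 1.
From the singleton clause (m23'), m23 = 0.
From the singleton clause (m33'), m33 = 0.
From the singleton clause (m43'), m43 = 0.
Branch on m21: set m21 = 1.
From the singleton clause (m31'), m31 = 0.
From the singleton clause (m32), m32 = 1.
From the singleton clause (m41'), m41 = 0.
From the singleton clause (m42), m42 = 1.
But (m42') is also a unit clause — contradiction.
So m21 must be the other value — set m21 = 0.
From the singleton clause (m22), m22 = 1.
From the singleton clause (m32'), m32 = 0.
From the singleton clause (m31), m31 = 1.
From the singleton clause (m41'), m41 = 0.
From the singleton clause (m42), m42 = 1.
But (m42') is also a unit clause — contradiction.
Neither m21 = 1 nor m21 = 0 works.
Neither m12 = 1 nor m12 = 0 works.
So m11 must be the other value — set m11 = 1.
From the singleton clause (m21'), m21 = 0.
From the singleton clause (m31'), m31 = 0.
From the singleton clause (m41'), m41 = 0.
Branch on m22: set m22 = 1.
From the singleton clause (m12'), m12 = 0.
From the singleton clause (m32'), m32 = 0.
From the singleton clause (m33), m33 = 1.
From the singleton clause (m42'), m42 = 0.
From the singleton clause (m43), m43 = 1.
But (m43') is also a unit clause — contradiction.
So m22 must be the other value — set m22 = 0.
From the singleton clause (m23), m23 = 1.
From the singleton clause (m13'), m13 = 0.
From the singleton clause (m33'), m33 = 0.
From the singleton clause (m32), m32 = 1.
From the singleton clause (m12'), m12 = 0.
From the singleton clause (m42'), m42 = 0.
From the singleton clause (m43), m43 = 1.
But (m43') is also a unit clause — contradiction.
Neither m22 = 1 nor m22 = 0 works.
Neither m11 = 1 nor m11 = 0 works.

UNSATISFIABLE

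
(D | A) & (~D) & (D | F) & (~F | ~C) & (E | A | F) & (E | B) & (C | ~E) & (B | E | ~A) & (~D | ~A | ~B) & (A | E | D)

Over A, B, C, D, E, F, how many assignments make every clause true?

1

There are 2^6 = 64 truth assignments over (A, B, C, D, E, F).
Split on B. With B = 1, the clauses containing B are satisfied and ~B drops from the rest; 1 of the 2^5 = 32 assignments to the other variables satisfy what remains.
With B = 0, by the same count on the reduced clause set, 0 assignments work.
(One model: A=T, B=T, C=F, D=F, E=F, F=T.)
Total: 1 + 0 = 1.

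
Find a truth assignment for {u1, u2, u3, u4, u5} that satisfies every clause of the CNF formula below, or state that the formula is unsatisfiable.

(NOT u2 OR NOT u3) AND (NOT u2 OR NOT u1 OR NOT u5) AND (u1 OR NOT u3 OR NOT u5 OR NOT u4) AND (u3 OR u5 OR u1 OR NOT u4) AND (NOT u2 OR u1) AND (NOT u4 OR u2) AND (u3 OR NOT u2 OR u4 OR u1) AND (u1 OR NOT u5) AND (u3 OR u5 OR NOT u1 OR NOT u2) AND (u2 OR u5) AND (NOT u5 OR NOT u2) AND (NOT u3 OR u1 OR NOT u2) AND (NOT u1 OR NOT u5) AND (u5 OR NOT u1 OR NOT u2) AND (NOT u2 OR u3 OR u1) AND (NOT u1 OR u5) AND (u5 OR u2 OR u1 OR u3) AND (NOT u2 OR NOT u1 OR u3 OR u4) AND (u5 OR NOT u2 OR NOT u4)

Suppose u2 = false.
The clause (NOT u4) is unit, so u4 = false.
The clause (u5) is unit, so u5 = true.
The clause (u1) is unit, so u1 = true.
Now (NOT u1) is unsatisfied and unit — conflict.
So u2 must be the other value — set u2 = true.
The clause (NOT u3) is unit, so u3 = false.
The clause (u1) is unit, so u1 = true.
The clause (NOT u5) is unit, so u5 = false.
Now (u5) is unsatisfied and unit — conflict.
Either choice for u2 ends in contradiction.

UNSATISFIABLE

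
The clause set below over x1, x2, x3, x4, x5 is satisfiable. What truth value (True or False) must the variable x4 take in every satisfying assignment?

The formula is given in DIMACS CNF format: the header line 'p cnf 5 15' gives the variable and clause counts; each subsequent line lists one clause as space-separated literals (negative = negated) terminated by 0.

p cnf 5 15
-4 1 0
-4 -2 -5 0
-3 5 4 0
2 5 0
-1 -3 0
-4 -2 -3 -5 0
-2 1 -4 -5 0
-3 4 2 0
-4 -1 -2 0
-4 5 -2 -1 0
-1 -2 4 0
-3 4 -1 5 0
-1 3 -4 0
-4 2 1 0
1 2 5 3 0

False

Suppose x4 = True.
The clause (x1) is unit, so x1 = True.
The clause (¬x3) is unit, so x3 = False.
But (x3) is also a unit clause — contradiction.
So every satisfying assignment has x4 = False.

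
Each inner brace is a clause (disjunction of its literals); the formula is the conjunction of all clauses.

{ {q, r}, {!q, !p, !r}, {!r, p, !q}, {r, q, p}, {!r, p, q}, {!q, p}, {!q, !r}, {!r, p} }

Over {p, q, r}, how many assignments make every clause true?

There are 2^3 = 8 truth assignments over (p, q, r).
Check each against the 8 clauses (columns in the order p, q, r):
  F F F  ✗ fails (q || r)
  F F T  ✗ fails (!r || p || q)
  F T F  ✗ fails (!q || p)
  F T T  ✗ fails (!r || p || !q)
  T F F  ✗ fails (q || r)
  T F T  ✓ satisfies all
  T T F  ✓ satisfies all
  T T T  ✗ fails (!q || !p || !r)
2 of the 8 rows are models.

2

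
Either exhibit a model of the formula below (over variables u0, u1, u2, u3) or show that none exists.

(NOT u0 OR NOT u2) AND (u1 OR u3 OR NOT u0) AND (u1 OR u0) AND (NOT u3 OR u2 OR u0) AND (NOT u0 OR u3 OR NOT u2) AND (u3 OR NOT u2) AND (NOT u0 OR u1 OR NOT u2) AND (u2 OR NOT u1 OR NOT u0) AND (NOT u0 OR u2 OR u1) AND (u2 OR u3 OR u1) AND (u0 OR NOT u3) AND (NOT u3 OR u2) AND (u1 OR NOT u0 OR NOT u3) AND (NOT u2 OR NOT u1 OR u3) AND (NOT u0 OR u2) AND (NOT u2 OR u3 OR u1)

u0: false, u1: true, u2: false, u3: false

Branch on u0: set u0 = false.
From the singleton clause (u1), u1 = true.
From the singleton clause (NOT u3), u3 = false.
From the singleton clause (NOT u2), u2 = false.
This assignment satisfies each clause.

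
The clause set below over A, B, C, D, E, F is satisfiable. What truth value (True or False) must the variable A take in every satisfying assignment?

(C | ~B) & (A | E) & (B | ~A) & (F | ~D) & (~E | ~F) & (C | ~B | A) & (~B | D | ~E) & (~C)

Suppose A = 1.
(B) alone gives B = 1.
(C) alone gives C = 1.
That conflicts with the unit clause (~C).
So every satisfying assignment has A = False.

False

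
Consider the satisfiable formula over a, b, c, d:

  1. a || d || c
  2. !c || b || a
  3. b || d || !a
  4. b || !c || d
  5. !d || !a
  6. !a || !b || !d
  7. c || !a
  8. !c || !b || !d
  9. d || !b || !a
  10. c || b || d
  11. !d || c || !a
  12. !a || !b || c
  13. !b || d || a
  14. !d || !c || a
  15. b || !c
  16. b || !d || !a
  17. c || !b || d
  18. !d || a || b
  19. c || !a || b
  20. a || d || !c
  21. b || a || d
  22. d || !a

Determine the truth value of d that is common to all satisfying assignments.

Suppose d = false.
Unit clause (!a) forces a = false.
Unit clause (c) forces c = true.
But (!c) is also a unit clause — contradiction.
So every satisfying assignment has d = True.

True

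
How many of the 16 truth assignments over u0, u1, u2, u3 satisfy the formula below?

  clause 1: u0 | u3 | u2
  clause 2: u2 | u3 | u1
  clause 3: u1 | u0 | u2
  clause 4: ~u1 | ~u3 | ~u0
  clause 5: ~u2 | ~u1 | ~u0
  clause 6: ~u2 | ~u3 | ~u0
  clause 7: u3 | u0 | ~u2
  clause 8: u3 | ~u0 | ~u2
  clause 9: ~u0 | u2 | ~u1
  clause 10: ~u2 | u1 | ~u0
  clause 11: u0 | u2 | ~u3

3

There are 2^4 = 16 truth assignments over (u0, u1, u2, u3).
Check each against the 11 clauses (columns in the order u0, u1, u2, u3):
  F F F F  ✗ fails (u0 | u3 | u2)
  F F F T  ✗ fails (u1 | u0 | u2)
  F F T F  ✗ fails (u3 | u0 | ~u2)
  F F T T  ✓ satisfies all
  F T F F  ✗ fails (u0 | u3 | u2)
  F T F T  ✗ fails (u0 | u2 | ~u3)
  F T T F  ✗ fails (u3 | u0 | ~u2)
  F T T T  ✓ satisfies all
  T F F F  ✗ fails (u2 | u3 | u1)
  T F F T  ✓ satisfies all
  T F T F  ✗ fails (u3 | ~u0 | ~u2)
  T F T T  ✗ fails (~u2 | ~u3 | ~u0)
  T T F F  ✗ fails (~u0 | u2 | ~u1)
  T T F T  ✗ fails (~u1 | ~u3 | ~u0)
  T T T F  ✗ fails (~u2 | ~u1 | ~u0)
  T T T T  ✗ fails (~u1 | ~u3 | ~u0)
3 of the 16 rows are models.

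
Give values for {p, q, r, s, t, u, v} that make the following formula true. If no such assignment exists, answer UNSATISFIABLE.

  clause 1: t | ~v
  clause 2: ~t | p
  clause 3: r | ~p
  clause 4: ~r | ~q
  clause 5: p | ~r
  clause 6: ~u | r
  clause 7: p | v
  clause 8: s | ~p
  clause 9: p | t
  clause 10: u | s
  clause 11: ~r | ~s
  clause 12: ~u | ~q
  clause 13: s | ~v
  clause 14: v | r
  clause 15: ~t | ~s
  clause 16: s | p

UNSATISFIABLE

Case t = 1:
From the singleton clause (p), p = 1.
From the singleton clause (r), r = 1.
From the singleton clause (~q), q = 0.
From the singleton clause (s), s = 1.
But (~s) is also a unit clause — contradiction.
So t must be the other value — set t = 0.
From the singleton clause (~v), v = 0.
From the singleton clause (p), p = 1.
From the singleton clause (r), r = 1.
From the singleton clause (~q), q = 0.
From the singleton clause (s), s = 1.
But (~s) is also a unit clause — contradiction.
Either choice for t ends in contradiction.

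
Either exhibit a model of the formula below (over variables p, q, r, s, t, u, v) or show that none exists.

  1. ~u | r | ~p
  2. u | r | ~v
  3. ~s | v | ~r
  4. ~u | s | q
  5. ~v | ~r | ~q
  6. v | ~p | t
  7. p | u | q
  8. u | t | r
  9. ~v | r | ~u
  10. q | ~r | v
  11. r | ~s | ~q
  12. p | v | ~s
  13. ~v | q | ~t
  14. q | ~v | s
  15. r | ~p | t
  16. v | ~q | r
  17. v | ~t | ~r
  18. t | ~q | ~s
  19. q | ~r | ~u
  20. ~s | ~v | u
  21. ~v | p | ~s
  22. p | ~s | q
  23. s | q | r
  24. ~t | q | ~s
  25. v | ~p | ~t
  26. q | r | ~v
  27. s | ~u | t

p=0; q=1; r=1; s=0; t=0; u=0; v=0

Branch on u: set u = 0.
Branch on r: set r = 1.
Branch on s: set s = 0.
Branch on v: set v = 0.
Unit clause (q) forces q = 1.
Unit clause (~t) forces t = 0.
Unit clause (~p) forces p = 0.
This assignment satisfies each clause.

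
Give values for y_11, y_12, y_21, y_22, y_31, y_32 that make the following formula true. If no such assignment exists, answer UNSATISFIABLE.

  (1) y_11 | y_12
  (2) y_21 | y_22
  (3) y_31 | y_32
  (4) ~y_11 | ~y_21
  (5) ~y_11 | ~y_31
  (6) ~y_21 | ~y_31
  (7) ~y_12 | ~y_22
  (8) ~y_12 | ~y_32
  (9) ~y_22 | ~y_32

Suppose y_11 = 1.
From the singleton clause (~y_21), y_21 = 0.
From the singleton clause (y_22), y_22 = 1.
From the singleton clause (~y_31), y_31 = 0.
From the singleton clause (y_32), y_32 = 1.
But (~y_32) is also a unit clause — contradiction.
Backtrack on y_11: now try y_11 = 0.
From the singleton clause (y_12), y_12 = 1.
From the singleton clause (~y_22), y_22 = 0.
From the singleton clause (y_21), y_21 = 1.
From the singleton clause (~y_31), y_31 = 0.
From the singleton clause (y_32), y_32 = 1.
But (~y_32) is also a unit clause — contradiction.
Both values of y_11 lead to a conflict.

UNSATISFIABLE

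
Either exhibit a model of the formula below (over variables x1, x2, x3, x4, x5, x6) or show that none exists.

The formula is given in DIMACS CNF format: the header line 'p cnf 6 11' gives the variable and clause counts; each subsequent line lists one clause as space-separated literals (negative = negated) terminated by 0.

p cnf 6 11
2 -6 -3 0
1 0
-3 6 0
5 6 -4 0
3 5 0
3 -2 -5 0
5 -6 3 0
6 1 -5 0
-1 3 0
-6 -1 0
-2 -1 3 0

UNSATISFIABLE

From the singleton clause (x1), x1 = True.
From the singleton clause (x3), x3 = True.
From the singleton clause (x6), x6 = True.
Now (¬x6) is unsatisfied and unit — conflict.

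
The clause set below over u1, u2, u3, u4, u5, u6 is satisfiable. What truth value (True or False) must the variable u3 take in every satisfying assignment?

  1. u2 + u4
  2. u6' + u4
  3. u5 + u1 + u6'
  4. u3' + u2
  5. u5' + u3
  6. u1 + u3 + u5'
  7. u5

True

Suppose u3 = 0.
From the singleton clause (u5'), u5 = 0.
That conflicts with the unit clause (u5).
So every satisfying assignment has u3 = True.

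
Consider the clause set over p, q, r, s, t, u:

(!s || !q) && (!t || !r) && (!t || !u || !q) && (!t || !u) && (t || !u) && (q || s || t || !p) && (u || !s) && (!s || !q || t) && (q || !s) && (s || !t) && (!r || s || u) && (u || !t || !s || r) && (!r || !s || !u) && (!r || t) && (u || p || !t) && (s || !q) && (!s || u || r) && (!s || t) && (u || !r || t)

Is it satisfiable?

Satisfiable

Case s = false:
From the singleton clause (!t), t = false.
From the singleton clause (!u), u = false.
From the singleton clause (!r), r = false.
From the singleton clause (!q), q = false.
From the singleton clause (!p), p = false.
This assignment satisfies each clause.
A satisfying assignment: p ↦ false; q ↦ false; r ↦ false; s ↦ false; t ↦ false; u ↦ false.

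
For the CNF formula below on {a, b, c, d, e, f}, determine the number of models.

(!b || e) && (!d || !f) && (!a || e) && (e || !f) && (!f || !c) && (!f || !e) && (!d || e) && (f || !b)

10

There are 2^6 = 64 truth assignments over (a, b, c, d, e, f).
Split on d. With d = true, the clauses containing d are satisfied and !d drops from the rest; 4 of the 2^5 = 32 assignments to the other variables satisfy what remains.
With d = false, by the same count on the reduced clause set, 6 assignments work.
Total: 4 + 6 = 10.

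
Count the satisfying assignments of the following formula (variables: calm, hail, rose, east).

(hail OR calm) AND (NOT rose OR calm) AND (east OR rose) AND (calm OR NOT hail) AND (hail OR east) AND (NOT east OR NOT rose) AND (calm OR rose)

There are 2^4 = 16 truth assignments over (calm, hail, rose, east).
Check each against the 7 clauses (columns in the order calm, hail, rose, east):
  F F F F  ✗ fails (hail OR calm)
  F F F T  ✗ fails (hail OR calm)
  F F T F  ✗ fails (hail OR calm)
  F F T T  ✗ fails (hail OR calm)
  F T F F  ✗ fails (east OR rose)
  F T F T  ✗ fails (calm OR NOT hail)
  F T T F  ✗ fails (NOT rose OR calm)
  F T T T  ✗ fails (NOT rose OR calm)
  T F F F  ✗ fails (east OR rose)
  T F F T  ✓ satisfies all
  T F T F  ✗ fails (hail OR east)
  T F T T  ✗ fails (NOT east OR NOT rose)
  T T F F  ✗ fails (east OR rose)
  T T F T  ✓ satisfies all
  T T T F  ✓ satisfies all
  T T T T  ✗ fails (NOT east OR NOT rose)
3 of the 16 rows are models.

3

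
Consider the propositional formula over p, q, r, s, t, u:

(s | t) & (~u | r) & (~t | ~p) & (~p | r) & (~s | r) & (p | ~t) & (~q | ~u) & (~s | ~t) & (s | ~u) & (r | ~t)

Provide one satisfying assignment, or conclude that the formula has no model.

Branch on s: set s = 1.
(r) alone gives r = 1.
(~t) alone gives t = 0.
Branch on q: set q = 0.
Every clause is now satisfied; p, u are unconstrained.

p: 0, q: 0, r: 1, s: 1, t: 0, u: 1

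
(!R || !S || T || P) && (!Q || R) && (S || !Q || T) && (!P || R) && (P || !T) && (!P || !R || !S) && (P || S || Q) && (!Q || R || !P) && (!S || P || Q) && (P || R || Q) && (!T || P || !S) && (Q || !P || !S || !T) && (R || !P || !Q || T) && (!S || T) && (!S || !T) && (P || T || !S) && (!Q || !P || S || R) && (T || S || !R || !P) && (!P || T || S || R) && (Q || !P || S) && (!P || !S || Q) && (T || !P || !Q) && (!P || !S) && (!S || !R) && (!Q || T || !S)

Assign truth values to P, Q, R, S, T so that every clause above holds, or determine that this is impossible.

P=true; Q=true; R=true; S=false; T=true

Try Q = true.
Unit clause (R) forces R = true.
Unit clause (!S) forces S = false.
Unit clause (T) forces T = true.
Unit clause (P) forces P = true.
Every clause now holds.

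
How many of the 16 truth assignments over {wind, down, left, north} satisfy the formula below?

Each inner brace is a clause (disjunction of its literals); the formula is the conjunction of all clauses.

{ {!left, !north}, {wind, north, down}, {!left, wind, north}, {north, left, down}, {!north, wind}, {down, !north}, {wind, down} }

5

There are 2^4 = 16 truth assignments over (wind, down, left, north).
Split on wind. With wind = true, the clauses containing wind are satisfied and !wind drops from the rest; 4 of the 2^3 = 8 assignments to the other variables satisfy what remains.
With wind = false, by the same count on the reduced clause set, 1 assignment works.
(One model: wind=F, down=T, left=F, north=F.)
Total: 4 + 1 = 5.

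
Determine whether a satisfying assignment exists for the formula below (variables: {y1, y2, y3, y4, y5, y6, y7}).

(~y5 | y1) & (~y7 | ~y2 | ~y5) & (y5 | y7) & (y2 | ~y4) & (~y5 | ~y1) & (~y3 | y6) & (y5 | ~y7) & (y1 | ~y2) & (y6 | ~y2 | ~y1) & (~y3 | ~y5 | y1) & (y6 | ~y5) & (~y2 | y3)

Branch on y5: set y5 = 0.
The clause (y7) is unit, so y7 = 1.
Now (~y7) is unsatisfied and unit — conflict.
That branch fails; take y5 = 1 instead.
The clause (y1) is unit, so y1 = 1.
Now (~y1) is unsatisfied and unit — conflict.
Both values of y5 lead to a conflict.
No assignment satisfies every clause.

No, unsatisfiable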